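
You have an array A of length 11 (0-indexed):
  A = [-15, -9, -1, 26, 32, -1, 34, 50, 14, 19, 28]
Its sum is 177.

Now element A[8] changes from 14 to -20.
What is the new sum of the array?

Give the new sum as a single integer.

Answer: 143

Derivation:
Old value at index 8: 14
New value at index 8: -20
Delta = -20 - 14 = -34
New sum = old_sum + delta = 177 + (-34) = 143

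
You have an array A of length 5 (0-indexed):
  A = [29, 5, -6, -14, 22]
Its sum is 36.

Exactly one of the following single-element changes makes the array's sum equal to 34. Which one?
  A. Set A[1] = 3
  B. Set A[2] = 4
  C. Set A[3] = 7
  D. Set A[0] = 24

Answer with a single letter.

Option A: A[1] 5->3, delta=-2, new_sum=36+(-2)=34 <-- matches target
Option B: A[2] -6->4, delta=10, new_sum=36+(10)=46
Option C: A[3] -14->7, delta=21, new_sum=36+(21)=57
Option D: A[0] 29->24, delta=-5, new_sum=36+(-5)=31

Answer: A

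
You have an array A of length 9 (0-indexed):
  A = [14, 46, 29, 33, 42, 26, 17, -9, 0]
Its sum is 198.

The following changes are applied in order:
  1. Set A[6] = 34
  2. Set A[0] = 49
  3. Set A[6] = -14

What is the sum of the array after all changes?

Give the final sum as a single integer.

Initial sum: 198
Change 1: A[6] 17 -> 34, delta = 17, sum = 215
Change 2: A[0] 14 -> 49, delta = 35, sum = 250
Change 3: A[6] 34 -> -14, delta = -48, sum = 202

Answer: 202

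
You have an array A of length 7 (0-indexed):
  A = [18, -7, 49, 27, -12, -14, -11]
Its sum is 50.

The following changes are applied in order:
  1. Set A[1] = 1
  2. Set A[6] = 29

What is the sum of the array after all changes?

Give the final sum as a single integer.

Initial sum: 50
Change 1: A[1] -7 -> 1, delta = 8, sum = 58
Change 2: A[6] -11 -> 29, delta = 40, sum = 98

Answer: 98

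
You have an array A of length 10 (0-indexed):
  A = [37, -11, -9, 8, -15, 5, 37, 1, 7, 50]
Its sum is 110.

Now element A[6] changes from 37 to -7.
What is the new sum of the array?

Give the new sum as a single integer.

Answer: 66

Derivation:
Old value at index 6: 37
New value at index 6: -7
Delta = -7 - 37 = -44
New sum = old_sum + delta = 110 + (-44) = 66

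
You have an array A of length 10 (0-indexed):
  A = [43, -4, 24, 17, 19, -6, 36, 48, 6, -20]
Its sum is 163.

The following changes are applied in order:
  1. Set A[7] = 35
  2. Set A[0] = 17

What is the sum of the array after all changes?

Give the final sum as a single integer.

Answer: 124

Derivation:
Initial sum: 163
Change 1: A[7] 48 -> 35, delta = -13, sum = 150
Change 2: A[0] 43 -> 17, delta = -26, sum = 124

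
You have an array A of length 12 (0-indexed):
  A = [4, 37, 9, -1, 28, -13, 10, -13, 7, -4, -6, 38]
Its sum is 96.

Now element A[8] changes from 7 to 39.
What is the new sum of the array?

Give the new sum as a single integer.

Old value at index 8: 7
New value at index 8: 39
Delta = 39 - 7 = 32
New sum = old_sum + delta = 96 + (32) = 128

Answer: 128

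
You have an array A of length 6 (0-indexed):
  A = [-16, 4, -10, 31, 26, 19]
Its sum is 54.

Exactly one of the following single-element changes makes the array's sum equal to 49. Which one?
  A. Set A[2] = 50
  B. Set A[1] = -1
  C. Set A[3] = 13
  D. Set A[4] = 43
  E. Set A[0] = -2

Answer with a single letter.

Answer: B

Derivation:
Option A: A[2] -10->50, delta=60, new_sum=54+(60)=114
Option B: A[1] 4->-1, delta=-5, new_sum=54+(-5)=49 <-- matches target
Option C: A[3] 31->13, delta=-18, new_sum=54+(-18)=36
Option D: A[4] 26->43, delta=17, new_sum=54+(17)=71
Option E: A[0] -16->-2, delta=14, new_sum=54+(14)=68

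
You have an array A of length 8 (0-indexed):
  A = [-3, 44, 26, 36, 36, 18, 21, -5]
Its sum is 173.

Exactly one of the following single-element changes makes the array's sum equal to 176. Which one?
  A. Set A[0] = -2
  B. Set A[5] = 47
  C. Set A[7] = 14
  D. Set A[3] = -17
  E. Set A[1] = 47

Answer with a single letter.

Option A: A[0] -3->-2, delta=1, new_sum=173+(1)=174
Option B: A[5] 18->47, delta=29, new_sum=173+(29)=202
Option C: A[7] -5->14, delta=19, new_sum=173+(19)=192
Option D: A[3] 36->-17, delta=-53, new_sum=173+(-53)=120
Option E: A[1] 44->47, delta=3, new_sum=173+(3)=176 <-- matches target

Answer: E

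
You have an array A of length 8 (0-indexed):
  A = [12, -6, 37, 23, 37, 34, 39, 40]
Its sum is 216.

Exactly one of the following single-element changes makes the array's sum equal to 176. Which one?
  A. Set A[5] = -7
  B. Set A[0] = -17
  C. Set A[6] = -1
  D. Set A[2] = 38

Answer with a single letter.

Option A: A[5] 34->-7, delta=-41, new_sum=216+(-41)=175
Option B: A[0] 12->-17, delta=-29, new_sum=216+(-29)=187
Option C: A[6] 39->-1, delta=-40, new_sum=216+(-40)=176 <-- matches target
Option D: A[2] 37->38, delta=1, new_sum=216+(1)=217

Answer: C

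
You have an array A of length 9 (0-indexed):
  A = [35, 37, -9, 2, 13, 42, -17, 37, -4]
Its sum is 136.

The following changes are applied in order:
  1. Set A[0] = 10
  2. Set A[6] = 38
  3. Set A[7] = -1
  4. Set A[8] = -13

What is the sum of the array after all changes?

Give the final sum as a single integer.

Initial sum: 136
Change 1: A[0] 35 -> 10, delta = -25, sum = 111
Change 2: A[6] -17 -> 38, delta = 55, sum = 166
Change 3: A[7] 37 -> -1, delta = -38, sum = 128
Change 4: A[8] -4 -> -13, delta = -9, sum = 119

Answer: 119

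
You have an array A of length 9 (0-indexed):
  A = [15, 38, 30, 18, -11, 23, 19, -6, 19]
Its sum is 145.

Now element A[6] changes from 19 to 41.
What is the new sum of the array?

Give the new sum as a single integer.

Answer: 167

Derivation:
Old value at index 6: 19
New value at index 6: 41
Delta = 41 - 19 = 22
New sum = old_sum + delta = 145 + (22) = 167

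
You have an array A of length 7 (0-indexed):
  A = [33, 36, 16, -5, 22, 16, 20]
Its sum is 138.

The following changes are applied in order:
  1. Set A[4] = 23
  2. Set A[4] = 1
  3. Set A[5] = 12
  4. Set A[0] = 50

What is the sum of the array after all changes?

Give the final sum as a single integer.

Answer: 130

Derivation:
Initial sum: 138
Change 1: A[4] 22 -> 23, delta = 1, sum = 139
Change 2: A[4] 23 -> 1, delta = -22, sum = 117
Change 3: A[5] 16 -> 12, delta = -4, sum = 113
Change 4: A[0] 33 -> 50, delta = 17, sum = 130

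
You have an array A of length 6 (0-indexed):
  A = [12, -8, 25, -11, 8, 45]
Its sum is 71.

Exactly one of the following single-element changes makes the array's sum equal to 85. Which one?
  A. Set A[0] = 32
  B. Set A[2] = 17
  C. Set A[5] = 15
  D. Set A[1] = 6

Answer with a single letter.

Answer: D

Derivation:
Option A: A[0] 12->32, delta=20, new_sum=71+(20)=91
Option B: A[2] 25->17, delta=-8, new_sum=71+(-8)=63
Option C: A[5] 45->15, delta=-30, new_sum=71+(-30)=41
Option D: A[1] -8->6, delta=14, new_sum=71+(14)=85 <-- matches target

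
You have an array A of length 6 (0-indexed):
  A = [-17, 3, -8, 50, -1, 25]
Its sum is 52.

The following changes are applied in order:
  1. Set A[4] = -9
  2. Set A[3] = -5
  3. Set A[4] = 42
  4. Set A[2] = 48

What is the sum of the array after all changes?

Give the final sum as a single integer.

Answer: 96

Derivation:
Initial sum: 52
Change 1: A[4] -1 -> -9, delta = -8, sum = 44
Change 2: A[3] 50 -> -5, delta = -55, sum = -11
Change 3: A[4] -9 -> 42, delta = 51, sum = 40
Change 4: A[2] -8 -> 48, delta = 56, sum = 96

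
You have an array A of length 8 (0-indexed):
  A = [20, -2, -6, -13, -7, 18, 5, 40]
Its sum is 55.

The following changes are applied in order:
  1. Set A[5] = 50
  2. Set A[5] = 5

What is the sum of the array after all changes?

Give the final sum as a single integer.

Initial sum: 55
Change 1: A[5] 18 -> 50, delta = 32, sum = 87
Change 2: A[5] 50 -> 5, delta = -45, sum = 42

Answer: 42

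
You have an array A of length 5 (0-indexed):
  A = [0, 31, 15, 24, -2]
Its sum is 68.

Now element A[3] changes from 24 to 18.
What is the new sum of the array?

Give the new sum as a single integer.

Answer: 62

Derivation:
Old value at index 3: 24
New value at index 3: 18
Delta = 18 - 24 = -6
New sum = old_sum + delta = 68 + (-6) = 62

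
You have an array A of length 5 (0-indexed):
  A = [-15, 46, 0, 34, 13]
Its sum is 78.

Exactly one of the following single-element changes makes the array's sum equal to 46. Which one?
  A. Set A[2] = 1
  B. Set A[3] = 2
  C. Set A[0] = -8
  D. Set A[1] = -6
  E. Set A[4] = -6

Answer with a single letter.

Option A: A[2] 0->1, delta=1, new_sum=78+(1)=79
Option B: A[3] 34->2, delta=-32, new_sum=78+(-32)=46 <-- matches target
Option C: A[0] -15->-8, delta=7, new_sum=78+(7)=85
Option D: A[1] 46->-6, delta=-52, new_sum=78+(-52)=26
Option E: A[4] 13->-6, delta=-19, new_sum=78+(-19)=59

Answer: B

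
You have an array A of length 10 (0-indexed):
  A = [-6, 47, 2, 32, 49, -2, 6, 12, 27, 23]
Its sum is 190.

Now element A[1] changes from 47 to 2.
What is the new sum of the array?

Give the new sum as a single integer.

Answer: 145

Derivation:
Old value at index 1: 47
New value at index 1: 2
Delta = 2 - 47 = -45
New sum = old_sum + delta = 190 + (-45) = 145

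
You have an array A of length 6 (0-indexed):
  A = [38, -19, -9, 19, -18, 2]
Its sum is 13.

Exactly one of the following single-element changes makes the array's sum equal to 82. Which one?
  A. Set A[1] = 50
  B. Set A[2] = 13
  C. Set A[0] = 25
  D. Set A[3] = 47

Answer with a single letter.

Answer: A

Derivation:
Option A: A[1] -19->50, delta=69, new_sum=13+(69)=82 <-- matches target
Option B: A[2] -9->13, delta=22, new_sum=13+(22)=35
Option C: A[0] 38->25, delta=-13, new_sum=13+(-13)=0
Option D: A[3] 19->47, delta=28, new_sum=13+(28)=41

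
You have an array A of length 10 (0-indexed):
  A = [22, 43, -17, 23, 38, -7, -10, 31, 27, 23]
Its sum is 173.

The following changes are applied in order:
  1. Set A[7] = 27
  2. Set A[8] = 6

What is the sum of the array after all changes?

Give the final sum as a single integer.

Answer: 148

Derivation:
Initial sum: 173
Change 1: A[7] 31 -> 27, delta = -4, sum = 169
Change 2: A[8] 27 -> 6, delta = -21, sum = 148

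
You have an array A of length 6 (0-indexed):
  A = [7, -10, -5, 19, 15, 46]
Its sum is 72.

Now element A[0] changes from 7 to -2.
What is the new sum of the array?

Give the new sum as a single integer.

Answer: 63

Derivation:
Old value at index 0: 7
New value at index 0: -2
Delta = -2 - 7 = -9
New sum = old_sum + delta = 72 + (-9) = 63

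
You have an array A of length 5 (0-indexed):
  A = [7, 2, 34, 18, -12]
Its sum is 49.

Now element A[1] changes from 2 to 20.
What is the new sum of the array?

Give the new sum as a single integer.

Old value at index 1: 2
New value at index 1: 20
Delta = 20 - 2 = 18
New sum = old_sum + delta = 49 + (18) = 67

Answer: 67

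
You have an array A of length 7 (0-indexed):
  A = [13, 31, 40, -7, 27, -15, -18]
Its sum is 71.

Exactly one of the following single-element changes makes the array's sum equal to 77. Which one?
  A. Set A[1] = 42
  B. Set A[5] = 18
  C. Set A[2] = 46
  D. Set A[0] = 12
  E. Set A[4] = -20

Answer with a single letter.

Answer: C

Derivation:
Option A: A[1] 31->42, delta=11, new_sum=71+(11)=82
Option B: A[5] -15->18, delta=33, new_sum=71+(33)=104
Option C: A[2] 40->46, delta=6, new_sum=71+(6)=77 <-- matches target
Option D: A[0] 13->12, delta=-1, new_sum=71+(-1)=70
Option E: A[4] 27->-20, delta=-47, new_sum=71+(-47)=24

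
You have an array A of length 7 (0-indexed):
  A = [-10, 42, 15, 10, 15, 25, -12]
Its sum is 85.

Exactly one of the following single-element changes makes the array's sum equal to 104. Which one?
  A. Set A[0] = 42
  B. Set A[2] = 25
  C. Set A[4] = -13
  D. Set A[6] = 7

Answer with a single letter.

Answer: D

Derivation:
Option A: A[0] -10->42, delta=52, new_sum=85+(52)=137
Option B: A[2] 15->25, delta=10, new_sum=85+(10)=95
Option C: A[4] 15->-13, delta=-28, new_sum=85+(-28)=57
Option D: A[6] -12->7, delta=19, new_sum=85+(19)=104 <-- matches target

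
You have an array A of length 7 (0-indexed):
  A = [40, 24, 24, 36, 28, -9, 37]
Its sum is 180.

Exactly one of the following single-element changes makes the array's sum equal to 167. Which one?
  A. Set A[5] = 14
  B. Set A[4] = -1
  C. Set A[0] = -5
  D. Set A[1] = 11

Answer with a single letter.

Option A: A[5] -9->14, delta=23, new_sum=180+(23)=203
Option B: A[4] 28->-1, delta=-29, new_sum=180+(-29)=151
Option C: A[0] 40->-5, delta=-45, new_sum=180+(-45)=135
Option D: A[1] 24->11, delta=-13, new_sum=180+(-13)=167 <-- matches target

Answer: D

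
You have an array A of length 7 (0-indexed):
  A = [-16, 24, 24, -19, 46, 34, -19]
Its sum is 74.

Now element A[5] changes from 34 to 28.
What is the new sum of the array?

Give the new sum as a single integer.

Old value at index 5: 34
New value at index 5: 28
Delta = 28 - 34 = -6
New sum = old_sum + delta = 74 + (-6) = 68

Answer: 68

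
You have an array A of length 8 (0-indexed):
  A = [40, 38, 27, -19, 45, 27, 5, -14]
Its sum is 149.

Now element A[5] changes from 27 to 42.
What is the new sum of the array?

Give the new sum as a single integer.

Old value at index 5: 27
New value at index 5: 42
Delta = 42 - 27 = 15
New sum = old_sum + delta = 149 + (15) = 164

Answer: 164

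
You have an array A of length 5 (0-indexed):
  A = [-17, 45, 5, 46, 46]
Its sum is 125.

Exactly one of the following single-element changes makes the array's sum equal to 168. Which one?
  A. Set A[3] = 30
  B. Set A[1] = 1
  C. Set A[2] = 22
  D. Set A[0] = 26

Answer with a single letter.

Answer: D

Derivation:
Option A: A[3] 46->30, delta=-16, new_sum=125+(-16)=109
Option B: A[1] 45->1, delta=-44, new_sum=125+(-44)=81
Option C: A[2] 5->22, delta=17, new_sum=125+(17)=142
Option D: A[0] -17->26, delta=43, new_sum=125+(43)=168 <-- matches target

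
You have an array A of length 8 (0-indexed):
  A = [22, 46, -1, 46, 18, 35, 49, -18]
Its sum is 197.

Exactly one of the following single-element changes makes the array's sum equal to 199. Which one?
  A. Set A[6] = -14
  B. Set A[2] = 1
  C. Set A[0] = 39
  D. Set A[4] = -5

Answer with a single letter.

Option A: A[6] 49->-14, delta=-63, new_sum=197+(-63)=134
Option B: A[2] -1->1, delta=2, new_sum=197+(2)=199 <-- matches target
Option C: A[0] 22->39, delta=17, new_sum=197+(17)=214
Option D: A[4] 18->-5, delta=-23, new_sum=197+(-23)=174

Answer: B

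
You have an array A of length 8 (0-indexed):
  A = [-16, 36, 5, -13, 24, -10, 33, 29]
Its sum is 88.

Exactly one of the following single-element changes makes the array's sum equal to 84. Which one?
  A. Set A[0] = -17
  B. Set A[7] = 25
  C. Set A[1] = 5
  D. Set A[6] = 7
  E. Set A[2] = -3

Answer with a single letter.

Option A: A[0] -16->-17, delta=-1, new_sum=88+(-1)=87
Option B: A[7] 29->25, delta=-4, new_sum=88+(-4)=84 <-- matches target
Option C: A[1] 36->5, delta=-31, new_sum=88+(-31)=57
Option D: A[6] 33->7, delta=-26, new_sum=88+(-26)=62
Option E: A[2] 5->-3, delta=-8, new_sum=88+(-8)=80

Answer: B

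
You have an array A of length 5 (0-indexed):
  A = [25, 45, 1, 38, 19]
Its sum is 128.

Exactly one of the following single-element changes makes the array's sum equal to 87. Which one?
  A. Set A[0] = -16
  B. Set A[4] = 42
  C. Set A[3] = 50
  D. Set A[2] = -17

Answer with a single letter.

Answer: A

Derivation:
Option A: A[0] 25->-16, delta=-41, new_sum=128+(-41)=87 <-- matches target
Option B: A[4] 19->42, delta=23, new_sum=128+(23)=151
Option C: A[3] 38->50, delta=12, new_sum=128+(12)=140
Option D: A[2] 1->-17, delta=-18, new_sum=128+(-18)=110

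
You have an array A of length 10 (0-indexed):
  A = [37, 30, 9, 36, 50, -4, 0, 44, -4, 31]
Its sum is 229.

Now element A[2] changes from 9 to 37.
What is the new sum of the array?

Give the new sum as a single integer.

Old value at index 2: 9
New value at index 2: 37
Delta = 37 - 9 = 28
New sum = old_sum + delta = 229 + (28) = 257

Answer: 257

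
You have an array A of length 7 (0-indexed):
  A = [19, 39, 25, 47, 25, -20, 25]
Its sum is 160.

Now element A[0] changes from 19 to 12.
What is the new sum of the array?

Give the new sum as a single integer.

Answer: 153

Derivation:
Old value at index 0: 19
New value at index 0: 12
Delta = 12 - 19 = -7
New sum = old_sum + delta = 160 + (-7) = 153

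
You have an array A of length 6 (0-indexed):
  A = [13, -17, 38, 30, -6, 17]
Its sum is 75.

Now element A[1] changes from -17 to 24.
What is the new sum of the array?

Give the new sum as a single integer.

Answer: 116

Derivation:
Old value at index 1: -17
New value at index 1: 24
Delta = 24 - -17 = 41
New sum = old_sum + delta = 75 + (41) = 116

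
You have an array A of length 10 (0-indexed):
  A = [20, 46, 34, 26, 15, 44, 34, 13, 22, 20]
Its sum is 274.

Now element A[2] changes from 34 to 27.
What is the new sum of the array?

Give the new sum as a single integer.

Answer: 267

Derivation:
Old value at index 2: 34
New value at index 2: 27
Delta = 27 - 34 = -7
New sum = old_sum + delta = 274 + (-7) = 267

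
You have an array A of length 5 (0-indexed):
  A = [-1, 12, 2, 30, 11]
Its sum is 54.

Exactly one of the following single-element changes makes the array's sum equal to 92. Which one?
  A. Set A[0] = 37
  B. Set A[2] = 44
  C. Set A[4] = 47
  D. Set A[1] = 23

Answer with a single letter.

Option A: A[0] -1->37, delta=38, new_sum=54+(38)=92 <-- matches target
Option B: A[2] 2->44, delta=42, new_sum=54+(42)=96
Option C: A[4] 11->47, delta=36, new_sum=54+(36)=90
Option D: A[1] 12->23, delta=11, new_sum=54+(11)=65

Answer: A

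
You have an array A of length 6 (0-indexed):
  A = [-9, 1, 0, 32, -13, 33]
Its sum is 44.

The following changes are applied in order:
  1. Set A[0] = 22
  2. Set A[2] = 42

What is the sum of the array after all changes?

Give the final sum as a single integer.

Initial sum: 44
Change 1: A[0] -9 -> 22, delta = 31, sum = 75
Change 2: A[2] 0 -> 42, delta = 42, sum = 117

Answer: 117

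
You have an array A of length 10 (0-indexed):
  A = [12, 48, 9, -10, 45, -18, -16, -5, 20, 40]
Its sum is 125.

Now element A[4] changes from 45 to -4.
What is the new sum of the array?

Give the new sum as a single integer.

Old value at index 4: 45
New value at index 4: -4
Delta = -4 - 45 = -49
New sum = old_sum + delta = 125 + (-49) = 76

Answer: 76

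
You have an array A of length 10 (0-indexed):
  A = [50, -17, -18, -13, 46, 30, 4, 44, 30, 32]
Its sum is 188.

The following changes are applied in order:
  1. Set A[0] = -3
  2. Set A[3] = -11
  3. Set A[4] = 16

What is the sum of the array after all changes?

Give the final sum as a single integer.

Initial sum: 188
Change 1: A[0] 50 -> -3, delta = -53, sum = 135
Change 2: A[3] -13 -> -11, delta = 2, sum = 137
Change 3: A[4] 46 -> 16, delta = -30, sum = 107

Answer: 107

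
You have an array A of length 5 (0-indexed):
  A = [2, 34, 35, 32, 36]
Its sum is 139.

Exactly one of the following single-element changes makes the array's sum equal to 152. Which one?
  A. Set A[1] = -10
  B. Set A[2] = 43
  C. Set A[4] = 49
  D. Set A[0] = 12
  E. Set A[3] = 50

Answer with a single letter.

Option A: A[1] 34->-10, delta=-44, new_sum=139+(-44)=95
Option B: A[2] 35->43, delta=8, new_sum=139+(8)=147
Option C: A[4] 36->49, delta=13, new_sum=139+(13)=152 <-- matches target
Option D: A[0] 2->12, delta=10, new_sum=139+(10)=149
Option E: A[3] 32->50, delta=18, new_sum=139+(18)=157

Answer: C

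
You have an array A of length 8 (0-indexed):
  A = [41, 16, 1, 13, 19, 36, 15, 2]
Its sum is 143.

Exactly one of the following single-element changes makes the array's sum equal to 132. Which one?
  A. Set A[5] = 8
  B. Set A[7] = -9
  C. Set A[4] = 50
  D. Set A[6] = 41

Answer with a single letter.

Answer: B

Derivation:
Option A: A[5] 36->8, delta=-28, new_sum=143+(-28)=115
Option B: A[7] 2->-9, delta=-11, new_sum=143+(-11)=132 <-- matches target
Option C: A[4] 19->50, delta=31, new_sum=143+(31)=174
Option D: A[6] 15->41, delta=26, new_sum=143+(26)=169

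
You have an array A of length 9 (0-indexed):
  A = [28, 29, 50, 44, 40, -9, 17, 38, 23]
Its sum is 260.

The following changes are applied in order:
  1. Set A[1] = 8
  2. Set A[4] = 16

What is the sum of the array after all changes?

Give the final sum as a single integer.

Answer: 215

Derivation:
Initial sum: 260
Change 1: A[1] 29 -> 8, delta = -21, sum = 239
Change 2: A[4] 40 -> 16, delta = -24, sum = 215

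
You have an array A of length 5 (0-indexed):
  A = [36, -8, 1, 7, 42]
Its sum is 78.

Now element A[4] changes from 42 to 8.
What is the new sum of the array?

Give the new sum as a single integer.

Old value at index 4: 42
New value at index 4: 8
Delta = 8 - 42 = -34
New sum = old_sum + delta = 78 + (-34) = 44

Answer: 44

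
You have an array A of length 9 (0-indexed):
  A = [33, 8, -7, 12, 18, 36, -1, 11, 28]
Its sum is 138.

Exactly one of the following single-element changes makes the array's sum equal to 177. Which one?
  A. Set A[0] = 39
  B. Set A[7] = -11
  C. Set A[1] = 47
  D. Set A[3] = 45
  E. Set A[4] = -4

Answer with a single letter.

Option A: A[0] 33->39, delta=6, new_sum=138+(6)=144
Option B: A[7] 11->-11, delta=-22, new_sum=138+(-22)=116
Option C: A[1] 8->47, delta=39, new_sum=138+(39)=177 <-- matches target
Option D: A[3] 12->45, delta=33, new_sum=138+(33)=171
Option E: A[4] 18->-4, delta=-22, new_sum=138+(-22)=116

Answer: C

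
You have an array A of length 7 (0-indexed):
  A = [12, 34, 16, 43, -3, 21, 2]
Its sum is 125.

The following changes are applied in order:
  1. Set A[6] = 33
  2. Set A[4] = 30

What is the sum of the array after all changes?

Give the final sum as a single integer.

Initial sum: 125
Change 1: A[6] 2 -> 33, delta = 31, sum = 156
Change 2: A[4] -3 -> 30, delta = 33, sum = 189

Answer: 189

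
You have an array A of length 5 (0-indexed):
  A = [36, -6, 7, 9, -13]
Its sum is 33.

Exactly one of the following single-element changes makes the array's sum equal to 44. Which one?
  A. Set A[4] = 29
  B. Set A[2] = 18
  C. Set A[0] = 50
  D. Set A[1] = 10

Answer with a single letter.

Answer: B

Derivation:
Option A: A[4] -13->29, delta=42, new_sum=33+(42)=75
Option B: A[2] 7->18, delta=11, new_sum=33+(11)=44 <-- matches target
Option C: A[0] 36->50, delta=14, new_sum=33+(14)=47
Option D: A[1] -6->10, delta=16, new_sum=33+(16)=49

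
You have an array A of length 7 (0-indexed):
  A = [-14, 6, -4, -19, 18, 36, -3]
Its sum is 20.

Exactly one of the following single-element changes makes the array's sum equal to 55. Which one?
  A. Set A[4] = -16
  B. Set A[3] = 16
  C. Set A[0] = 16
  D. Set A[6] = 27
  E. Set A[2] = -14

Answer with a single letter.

Option A: A[4] 18->-16, delta=-34, new_sum=20+(-34)=-14
Option B: A[3] -19->16, delta=35, new_sum=20+(35)=55 <-- matches target
Option C: A[0] -14->16, delta=30, new_sum=20+(30)=50
Option D: A[6] -3->27, delta=30, new_sum=20+(30)=50
Option E: A[2] -4->-14, delta=-10, new_sum=20+(-10)=10

Answer: B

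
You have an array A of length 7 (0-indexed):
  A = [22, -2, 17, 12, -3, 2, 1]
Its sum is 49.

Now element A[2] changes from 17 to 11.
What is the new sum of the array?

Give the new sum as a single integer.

Answer: 43

Derivation:
Old value at index 2: 17
New value at index 2: 11
Delta = 11 - 17 = -6
New sum = old_sum + delta = 49 + (-6) = 43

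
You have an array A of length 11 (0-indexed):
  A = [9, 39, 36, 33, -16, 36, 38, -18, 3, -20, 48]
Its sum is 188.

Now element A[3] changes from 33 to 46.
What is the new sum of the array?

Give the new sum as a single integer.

Old value at index 3: 33
New value at index 3: 46
Delta = 46 - 33 = 13
New sum = old_sum + delta = 188 + (13) = 201

Answer: 201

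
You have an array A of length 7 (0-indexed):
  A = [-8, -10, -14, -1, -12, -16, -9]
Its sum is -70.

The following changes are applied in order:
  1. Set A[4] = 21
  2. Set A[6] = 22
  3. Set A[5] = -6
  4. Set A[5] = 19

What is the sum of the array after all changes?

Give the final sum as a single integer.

Initial sum: -70
Change 1: A[4] -12 -> 21, delta = 33, sum = -37
Change 2: A[6] -9 -> 22, delta = 31, sum = -6
Change 3: A[5] -16 -> -6, delta = 10, sum = 4
Change 4: A[5] -6 -> 19, delta = 25, sum = 29

Answer: 29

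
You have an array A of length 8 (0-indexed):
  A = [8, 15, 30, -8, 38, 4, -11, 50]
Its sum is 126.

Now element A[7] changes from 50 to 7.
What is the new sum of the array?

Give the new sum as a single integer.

Answer: 83

Derivation:
Old value at index 7: 50
New value at index 7: 7
Delta = 7 - 50 = -43
New sum = old_sum + delta = 126 + (-43) = 83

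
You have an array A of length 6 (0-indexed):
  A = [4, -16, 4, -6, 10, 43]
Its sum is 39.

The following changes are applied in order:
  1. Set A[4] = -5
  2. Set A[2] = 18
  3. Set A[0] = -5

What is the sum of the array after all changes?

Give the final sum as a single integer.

Initial sum: 39
Change 1: A[4] 10 -> -5, delta = -15, sum = 24
Change 2: A[2] 4 -> 18, delta = 14, sum = 38
Change 3: A[0] 4 -> -5, delta = -9, sum = 29

Answer: 29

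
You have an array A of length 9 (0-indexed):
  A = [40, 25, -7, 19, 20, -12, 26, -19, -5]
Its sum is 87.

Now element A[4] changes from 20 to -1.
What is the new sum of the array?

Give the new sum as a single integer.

Old value at index 4: 20
New value at index 4: -1
Delta = -1 - 20 = -21
New sum = old_sum + delta = 87 + (-21) = 66

Answer: 66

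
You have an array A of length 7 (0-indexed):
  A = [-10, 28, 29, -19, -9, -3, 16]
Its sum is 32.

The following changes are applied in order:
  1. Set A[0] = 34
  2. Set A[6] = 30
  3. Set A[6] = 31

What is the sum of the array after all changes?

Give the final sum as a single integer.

Initial sum: 32
Change 1: A[0] -10 -> 34, delta = 44, sum = 76
Change 2: A[6] 16 -> 30, delta = 14, sum = 90
Change 3: A[6] 30 -> 31, delta = 1, sum = 91

Answer: 91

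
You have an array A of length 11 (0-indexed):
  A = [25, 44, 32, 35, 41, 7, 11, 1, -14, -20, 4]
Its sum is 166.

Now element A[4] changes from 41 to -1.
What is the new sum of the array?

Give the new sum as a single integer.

Old value at index 4: 41
New value at index 4: -1
Delta = -1 - 41 = -42
New sum = old_sum + delta = 166 + (-42) = 124

Answer: 124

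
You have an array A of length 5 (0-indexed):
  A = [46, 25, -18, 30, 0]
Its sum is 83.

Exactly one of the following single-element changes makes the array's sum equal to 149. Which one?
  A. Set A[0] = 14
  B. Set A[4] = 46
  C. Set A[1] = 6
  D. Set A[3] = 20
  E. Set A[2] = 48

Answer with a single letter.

Option A: A[0] 46->14, delta=-32, new_sum=83+(-32)=51
Option B: A[4] 0->46, delta=46, new_sum=83+(46)=129
Option C: A[1] 25->6, delta=-19, new_sum=83+(-19)=64
Option D: A[3] 30->20, delta=-10, new_sum=83+(-10)=73
Option E: A[2] -18->48, delta=66, new_sum=83+(66)=149 <-- matches target

Answer: E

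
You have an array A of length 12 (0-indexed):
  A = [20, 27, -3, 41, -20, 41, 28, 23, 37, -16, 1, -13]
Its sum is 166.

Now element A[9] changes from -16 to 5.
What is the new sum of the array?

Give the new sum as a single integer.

Old value at index 9: -16
New value at index 9: 5
Delta = 5 - -16 = 21
New sum = old_sum + delta = 166 + (21) = 187

Answer: 187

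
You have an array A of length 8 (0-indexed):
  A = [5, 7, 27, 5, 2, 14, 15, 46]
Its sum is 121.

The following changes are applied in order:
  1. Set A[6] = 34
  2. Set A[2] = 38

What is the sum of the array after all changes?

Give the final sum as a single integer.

Answer: 151

Derivation:
Initial sum: 121
Change 1: A[6] 15 -> 34, delta = 19, sum = 140
Change 2: A[2] 27 -> 38, delta = 11, sum = 151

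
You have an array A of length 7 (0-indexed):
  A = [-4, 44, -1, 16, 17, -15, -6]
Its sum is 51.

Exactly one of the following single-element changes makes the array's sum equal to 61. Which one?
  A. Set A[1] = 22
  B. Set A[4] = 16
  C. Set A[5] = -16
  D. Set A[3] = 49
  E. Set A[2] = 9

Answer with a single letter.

Option A: A[1] 44->22, delta=-22, new_sum=51+(-22)=29
Option B: A[4] 17->16, delta=-1, new_sum=51+(-1)=50
Option C: A[5] -15->-16, delta=-1, new_sum=51+(-1)=50
Option D: A[3] 16->49, delta=33, new_sum=51+(33)=84
Option E: A[2] -1->9, delta=10, new_sum=51+(10)=61 <-- matches target

Answer: E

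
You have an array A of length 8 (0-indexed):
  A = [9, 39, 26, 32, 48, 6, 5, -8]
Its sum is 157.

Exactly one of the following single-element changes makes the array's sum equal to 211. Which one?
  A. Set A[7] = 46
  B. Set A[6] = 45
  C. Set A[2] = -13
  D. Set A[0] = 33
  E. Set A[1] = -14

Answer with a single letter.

Option A: A[7] -8->46, delta=54, new_sum=157+(54)=211 <-- matches target
Option B: A[6] 5->45, delta=40, new_sum=157+(40)=197
Option C: A[2] 26->-13, delta=-39, new_sum=157+(-39)=118
Option D: A[0] 9->33, delta=24, new_sum=157+(24)=181
Option E: A[1] 39->-14, delta=-53, new_sum=157+(-53)=104

Answer: A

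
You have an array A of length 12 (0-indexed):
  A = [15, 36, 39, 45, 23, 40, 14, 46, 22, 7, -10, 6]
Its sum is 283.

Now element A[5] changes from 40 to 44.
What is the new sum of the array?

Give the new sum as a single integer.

Old value at index 5: 40
New value at index 5: 44
Delta = 44 - 40 = 4
New sum = old_sum + delta = 283 + (4) = 287

Answer: 287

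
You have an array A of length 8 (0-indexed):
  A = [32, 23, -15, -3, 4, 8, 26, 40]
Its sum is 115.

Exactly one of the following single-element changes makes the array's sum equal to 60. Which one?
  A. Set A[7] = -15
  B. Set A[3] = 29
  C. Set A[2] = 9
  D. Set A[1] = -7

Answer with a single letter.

Answer: A

Derivation:
Option A: A[7] 40->-15, delta=-55, new_sum=115+(-55)=60 <-- matches target
Option B: A[3] -3->29, delta=32, new_sum=115+(32)=147
Option C: A[2] -15->9, delta=24, new_sum=115+(24)=139
Option D: A[1] 23->-7, delta=-30, new_sum=115+(-30)=85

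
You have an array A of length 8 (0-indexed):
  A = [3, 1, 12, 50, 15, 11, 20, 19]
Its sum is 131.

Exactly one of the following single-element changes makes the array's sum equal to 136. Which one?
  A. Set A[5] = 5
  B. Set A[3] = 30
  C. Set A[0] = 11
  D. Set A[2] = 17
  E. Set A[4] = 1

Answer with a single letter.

Answer: D

Derivation:
Option A: A[5] 11->5, delta=-6, new_sum=131+(-6)=125
Option B: A[3] 50->30, delta=-20, new_sum=131+(-20)=111
Option C: A[0] 3->11, delta=8, new_sum=131+(8)=139
Option D: A[2] 12->17, delta=5, new_sum=131+(5)=136 <-- matches target
Option E: A[4] 15->1, delta=-14, new_sum=131+(-14)=117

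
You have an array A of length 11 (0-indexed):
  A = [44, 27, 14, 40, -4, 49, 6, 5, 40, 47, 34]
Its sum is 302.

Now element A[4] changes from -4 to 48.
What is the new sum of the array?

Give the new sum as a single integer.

Answer: 354

Derivation:
Old value at index 4: -4
New value at index 4: 48
Delta = 48 - -4 = 52
New sum = old_sum + delta = 302 + (52) = 354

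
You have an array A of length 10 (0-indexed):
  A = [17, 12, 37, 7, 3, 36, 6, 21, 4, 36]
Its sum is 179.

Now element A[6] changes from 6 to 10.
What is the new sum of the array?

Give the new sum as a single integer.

Answer: 183

Derivation:
Old value at index 6: 6
New value at index 6: 10
Delta = 10 - 6 = 4
New sum = old_sum + delta = 179 + (4) = 183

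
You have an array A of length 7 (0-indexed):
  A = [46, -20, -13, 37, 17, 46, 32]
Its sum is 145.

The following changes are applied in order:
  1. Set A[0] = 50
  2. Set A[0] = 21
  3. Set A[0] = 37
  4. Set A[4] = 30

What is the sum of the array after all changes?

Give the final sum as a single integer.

Answer: 149

Derivation:
Initial sum: 145
Change 1: A[0] 46 -> 50, delta = 4, sum = 149
Change 2: A[0] 50 -> 21, delta = -29, sum = 120
Change 3: A[0] 21 -> 37, delta = 16, sum = 136
Change 4: A[4] 17 -> 30, delta = 13, sum = 149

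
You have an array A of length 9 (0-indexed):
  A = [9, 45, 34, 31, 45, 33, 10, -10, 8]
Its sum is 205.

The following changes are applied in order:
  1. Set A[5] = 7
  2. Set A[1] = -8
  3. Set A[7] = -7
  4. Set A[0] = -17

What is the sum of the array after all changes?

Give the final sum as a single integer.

Initial sum: 205
Change 1: A[5] 33 -> 7, delta = -26, sum = 179
Change 2: A[1] 45 -> -8, delta = -53, sum = 126
Change 3: A[7] -10 -> -7, delta = 3, sum = 129
Change 4: A[0] 9 -> -17, delta = -26, sum = 103

Answer: 103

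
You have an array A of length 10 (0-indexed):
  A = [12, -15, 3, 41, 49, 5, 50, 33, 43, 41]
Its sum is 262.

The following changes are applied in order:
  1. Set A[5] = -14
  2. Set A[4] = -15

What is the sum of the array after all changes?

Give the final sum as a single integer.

Answer: 179

Derivation:
Initial sum: 262
Change 1: A[5] 5 -> -14, delta = -19, sum = 243
Change 2: A[4] 49 -> -15, delta = -64, sum = 179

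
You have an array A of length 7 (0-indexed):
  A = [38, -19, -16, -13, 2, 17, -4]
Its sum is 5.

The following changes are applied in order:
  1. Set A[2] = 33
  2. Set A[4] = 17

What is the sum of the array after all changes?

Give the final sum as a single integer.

Initial sum: 5
Change 1: A[2] -16 -> 33, delta = 49, sum = 54
Change 2: A[4] 2 -> 17, delta = 15, sum = 69

Answer: 69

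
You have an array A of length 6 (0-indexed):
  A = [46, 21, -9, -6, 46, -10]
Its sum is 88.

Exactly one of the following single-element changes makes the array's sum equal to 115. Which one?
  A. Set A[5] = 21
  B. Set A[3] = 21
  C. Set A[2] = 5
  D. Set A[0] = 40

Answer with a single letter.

Answer: B

Derivation:
Option A: A[5] -10->21, delta=31, new_sum=88+(31)=119
Option B: A[3] -6->21, delta=27, new_sum=88+(27)=115 <-- matches target
Option C: A[2] -9->5, delta=14, new_sum=88+(14)=102
Option D: A[0] 46->40, delta=-6, new_sum=88+(-6)=82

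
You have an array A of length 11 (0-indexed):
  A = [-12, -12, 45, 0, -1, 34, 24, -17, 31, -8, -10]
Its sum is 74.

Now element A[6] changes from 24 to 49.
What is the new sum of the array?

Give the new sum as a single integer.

Answer: 99

Derivation:
Old value at index 6: 24
New value at index 6: 49
Delta = 49 - 24 = 25
New sum = old_sum + delta = 74 + (25) = 99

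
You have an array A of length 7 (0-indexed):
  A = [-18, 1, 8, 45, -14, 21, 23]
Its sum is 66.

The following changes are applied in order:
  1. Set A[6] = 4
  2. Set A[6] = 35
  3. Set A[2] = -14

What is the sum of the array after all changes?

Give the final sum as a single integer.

Initial sum: 66
Change 1: A[6] 23 -> 4, delta = -19, sum = 47
Change 2: A[6] 4 -> 35, delta = 31, sum = 78
Change 3: A[2] 8 -> -14, delta = -22, sum = 56

Answer: 56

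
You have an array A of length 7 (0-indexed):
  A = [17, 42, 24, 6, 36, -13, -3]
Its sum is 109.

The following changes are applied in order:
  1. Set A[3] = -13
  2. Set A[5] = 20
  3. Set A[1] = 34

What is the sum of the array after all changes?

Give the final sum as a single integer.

Initial sum: 109
Change 1: A[3] 6 -> -13, delta = -19, sum = 90
Change 2: A[5] -13 -> 20, delta = 33, sum = 123
Change 3: A[1] 42 -> 34, delta = -8, sum = 115

Answer: 115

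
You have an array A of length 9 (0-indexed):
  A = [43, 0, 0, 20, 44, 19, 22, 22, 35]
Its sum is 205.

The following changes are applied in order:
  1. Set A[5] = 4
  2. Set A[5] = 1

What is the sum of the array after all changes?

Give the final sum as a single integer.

Initial sum: 205
Change 1: A[5] 19 -> 4, delta = -15, sum = 190
Change 2: A[5] 4 -> 1, delta = -3, sum = 187

Answer: 187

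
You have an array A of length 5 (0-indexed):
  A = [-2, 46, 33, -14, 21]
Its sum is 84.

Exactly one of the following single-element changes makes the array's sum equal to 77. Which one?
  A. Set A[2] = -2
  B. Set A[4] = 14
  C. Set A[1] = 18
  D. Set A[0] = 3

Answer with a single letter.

Option A: A[2] 33->-2, delta=-35, new_sum=84+(-35)=49
Option B: A[4] 21->14, delta=-7, new_sum=84+(-7)=77 <-- matches target
Option C: A[1] 46->18, delta=-28, new_sum=84+(-28)=56
Option D: A[0] -2->3, delta=5, new_sum=84+(5)=89

Answer: B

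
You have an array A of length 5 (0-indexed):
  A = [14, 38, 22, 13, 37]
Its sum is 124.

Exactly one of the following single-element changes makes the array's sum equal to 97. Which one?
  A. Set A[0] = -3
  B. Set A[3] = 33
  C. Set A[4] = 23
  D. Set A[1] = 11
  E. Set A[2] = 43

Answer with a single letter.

Option A: A[0] 14->-3, delta=-17, new_sum=124+(-17)=107
Option B: A[3] 13->33, delta=20, new_sum=124+(20)=144
Option C: A[4] 37->23, delta=-14, new_sum=124+(-14)=110
Option D: A[1] 38->11, delta=-27, new_sum=124+(-27)=97 <-- matches target
Option E: A[2] 22->43, delta=21, new_sum=124+(21)=145

Answer: D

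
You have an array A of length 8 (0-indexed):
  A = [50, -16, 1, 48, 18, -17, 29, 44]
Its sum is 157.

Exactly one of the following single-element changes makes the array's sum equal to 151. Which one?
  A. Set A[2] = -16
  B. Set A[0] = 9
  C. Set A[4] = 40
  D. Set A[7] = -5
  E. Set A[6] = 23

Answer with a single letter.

Answer: E

Derivation:
Option A: A[2] 1->-16, delta=-17, new_sum=157+(-17)=140
Option B: A[0] 50->9, delta=-41, new_sum=157+(-41)=116
Option C: A[4] 18->40, delta=22, new_sum=157+(22)=179
Option D: A[7] 44->-5, delta=-49, new_sum=157+(-49)=108
Option E: A[6] 29->23, delta=-6, new_sum=157+(-6)=151 <-- matches target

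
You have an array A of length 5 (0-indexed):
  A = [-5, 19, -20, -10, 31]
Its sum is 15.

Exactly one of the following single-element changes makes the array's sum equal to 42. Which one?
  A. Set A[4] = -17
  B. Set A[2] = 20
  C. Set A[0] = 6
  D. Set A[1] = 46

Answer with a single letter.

Option A: A[4] 31->-17, delta=-48, new_sum=15+(-48)=-33
Option B: A[2] -20->20, delta=40, new_sum=15+(40)=55
Option C: A[0] -5->6, delta=11, new_sum=15+(11)=26
Option D: A[1] 19->46, delta=27, new_sum=15+(27)=42 <-- matches target

Answer: D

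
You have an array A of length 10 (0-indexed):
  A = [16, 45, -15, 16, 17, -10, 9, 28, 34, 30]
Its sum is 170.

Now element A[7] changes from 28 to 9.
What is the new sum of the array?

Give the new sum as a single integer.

Old value at index 7: 28
New value at index 7: 9
Delta = 9 - 28 = -19
New sum = old_sum + delta = 170 + (-19) = 151

Answer: 151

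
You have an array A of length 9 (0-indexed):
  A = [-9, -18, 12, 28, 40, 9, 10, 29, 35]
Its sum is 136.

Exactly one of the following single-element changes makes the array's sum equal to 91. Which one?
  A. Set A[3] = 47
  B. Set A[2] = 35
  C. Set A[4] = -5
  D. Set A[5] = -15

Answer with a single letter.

Answer: C

Derivation:
Option A: A[3] 28->47, delta=19, new_sum=136+(19)=155
Option B: A[2] 12->35, delta=23, new_sum=136+(23)=159
Option C: A[4] 40->-5, delta=-45, new_sum=136+(-45)=91 <-- matches target
Option D: A[5] 9->-15, delta=-24, new_sum=136+(-24)=112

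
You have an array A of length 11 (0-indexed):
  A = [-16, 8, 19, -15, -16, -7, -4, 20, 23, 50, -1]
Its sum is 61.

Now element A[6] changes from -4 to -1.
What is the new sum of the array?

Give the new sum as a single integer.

Answer: 64

Derivation:
Old value at index 6: -4
New value at index 6: -1
Delta = -1 - -4 = 3
New sum = old_sum + delta = 61 + (3) = 64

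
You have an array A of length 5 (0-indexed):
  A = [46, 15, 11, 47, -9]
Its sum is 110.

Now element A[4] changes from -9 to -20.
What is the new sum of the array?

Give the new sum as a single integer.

Answer: 99

Derivation:
Old value at index 4: -9
New value at index 4: -20
Delta = -20 - -9 = -11
New sum = old_sum + delta = 110 + (-11) = 99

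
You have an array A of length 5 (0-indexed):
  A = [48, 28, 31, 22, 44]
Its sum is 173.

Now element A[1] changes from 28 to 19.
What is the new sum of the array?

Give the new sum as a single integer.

Old value at index 1: 28
New value at index 1: 19
Delta = 19 - 28 = -9
New sum = old_sum + delta = 173 + (-9) = 164

Answer: 164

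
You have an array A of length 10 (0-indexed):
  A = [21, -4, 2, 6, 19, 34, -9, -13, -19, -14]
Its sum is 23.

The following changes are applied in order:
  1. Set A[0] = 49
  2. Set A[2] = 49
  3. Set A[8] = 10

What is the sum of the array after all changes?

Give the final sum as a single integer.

Answer: 127

Derivation:
Initial sum: 23
Change 1: A[0] 21 -> 49, delta = 28, sum = 51
Change 2: A[2] 2 -> 49, delta = 47, sum = 98
Change 3: A[8] -19 -> 10, delta = 29, sum = 127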